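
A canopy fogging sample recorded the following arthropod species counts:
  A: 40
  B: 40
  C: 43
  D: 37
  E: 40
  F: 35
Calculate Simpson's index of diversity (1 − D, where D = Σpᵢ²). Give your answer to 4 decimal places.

0.8326

Total N = 40+40+43+37+40+35 = 235, so the proportions are 0.170213, 0.170213, 0.182979, 0.157447, 0.170213, 0.148936 (working shown to 6 dp, full precision carried).
D = 0.170213² + 0.170213² + 0.182979² + 0.157447² + 0.170213² + 0.148936² = 0.028972 + 0.028972 + 0.033481 + 0.024789 + 0.028972 + 0.022182 = 0.167370.
So 1 − D = 0.832630, i.e. 0.8326 to 4 decimal places.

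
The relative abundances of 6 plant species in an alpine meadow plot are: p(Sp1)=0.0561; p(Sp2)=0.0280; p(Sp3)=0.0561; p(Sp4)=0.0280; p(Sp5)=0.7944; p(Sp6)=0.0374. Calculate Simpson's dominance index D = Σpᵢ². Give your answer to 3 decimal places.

D = 0.0561² + 0.028² + 0.0561² + 0.028² + 0.7944² + 0.0374² = 0.00315 + 0.00078 + 0.00315 + 0.00078 + 0.63107 + 0.00140 = 0.64033 (working shown to 5 dp, full precision carried).
To 3 decimal places, D = 0.640.

0.640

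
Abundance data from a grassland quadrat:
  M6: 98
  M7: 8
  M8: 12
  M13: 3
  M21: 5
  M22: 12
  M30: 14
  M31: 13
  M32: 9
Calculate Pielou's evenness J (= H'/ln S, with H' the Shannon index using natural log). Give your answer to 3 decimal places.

0.708

Total N = 98+8+12+3+5+12+14+13+9 = 174, so the proportions are 0.56322, 0.04598, 0.06897, 0.01724, 0.02874, 0.06897, 0.08046, 0.07471, 0.05172 (working shown to 5 dp, full precision carried).
H' = −Σ pᵢ ln pᵢ = −((-0.32334) + (-0.14159) + (-0.18442) + (-0.07001) + (-0.10200) + (-0.18442) + (-0.20276) + (-0.19381) + (-0.15320)) = 1.55555.
With S = 9 species, ln S = 2.19722, so J = 1.55555/2.19722 = 0.70796, i.e. 0.708 to 3 decimal places.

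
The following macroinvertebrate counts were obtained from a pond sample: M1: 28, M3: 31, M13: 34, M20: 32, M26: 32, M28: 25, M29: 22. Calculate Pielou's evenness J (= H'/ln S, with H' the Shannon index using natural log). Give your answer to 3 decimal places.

Total N = 28+31+34+32+32+25+22 = 204, so the proportions are 0.13725, 0.15196, 0.16667, 0.15686, 0.15686, 0.12255, 0.10784 (working shown to 5 dp, full precision carried).
H' = −Σ pᵢ ln pᵢ = −((-0.27258) + (-0.28631) + (-0.29863) + (-0.29057) + (-0.29057) + (-0.25726) + (-0.24018)) = 1.93609.
With S = 7 species, ln S = 1.94591, so J = 1.93609/1.94591 = 0.99495, i.e. 0.995 to 3 decimal places.

0.995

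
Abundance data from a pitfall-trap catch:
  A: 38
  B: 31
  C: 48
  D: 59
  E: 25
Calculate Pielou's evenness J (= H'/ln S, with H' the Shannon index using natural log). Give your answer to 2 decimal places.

Total N = 38+31+48+59+25 = 201, so the proportions are 0.1891, 0.1542, 0.2388, 0.2935, 0.1244 (working shown to 4 dp, full precision carried).
H' = −Σ pᵢ ln pᵢ = −((-0.3149) + (-0.2883) + (-0.3420) + (-0.3598) + (-0.2593)) = 1.5643.
With S = 5 species, ln S = 1.6094, so J = 1.5643/1.6094 = 0.9719, i.e. 0.97 to 2 decimal places.

0.97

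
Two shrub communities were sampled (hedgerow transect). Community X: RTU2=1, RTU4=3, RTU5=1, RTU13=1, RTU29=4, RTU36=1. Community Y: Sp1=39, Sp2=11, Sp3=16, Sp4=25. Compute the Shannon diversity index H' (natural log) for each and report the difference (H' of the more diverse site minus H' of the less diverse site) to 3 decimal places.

0.315

Community X: N=11, proportions 0.09091, 0.27273, 0.09091, 0.09091, 0.36364, 0.09091, giving H' = 1.59417 (working shown to 5 dp, full precision carried).
Community Y: N=91, proportions 0.42857, 0.12088, 0.17582, 0.27473, giving H' = 1.27911.
Difference = |1.59417 − 1.27911| = 0.31506, i.e. 0.315 to 3 decimal places.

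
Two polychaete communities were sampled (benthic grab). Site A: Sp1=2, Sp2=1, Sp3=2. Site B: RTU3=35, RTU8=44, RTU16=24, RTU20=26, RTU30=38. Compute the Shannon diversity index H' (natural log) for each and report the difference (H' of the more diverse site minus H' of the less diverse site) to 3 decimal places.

0.529

Site A: N=5, proportions 0.4, 0.2, 0.4, giving H' = 1.05492 (working shown to 5 dp, full precision carried).
Site B: N=167, proportions 0.20958, 0.26347, 0.14371, 0.15569, 0.22754, giving H' = 1.58414.
Difference = |1.05492 − 1.58414| = 0.52922, i.e. 0.529 to 3 decimal places.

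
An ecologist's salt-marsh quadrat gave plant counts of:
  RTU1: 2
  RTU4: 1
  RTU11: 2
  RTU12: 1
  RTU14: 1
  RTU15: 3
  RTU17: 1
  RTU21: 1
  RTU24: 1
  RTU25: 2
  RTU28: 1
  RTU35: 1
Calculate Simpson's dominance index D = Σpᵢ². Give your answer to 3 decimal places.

Total N = 2+1+2+1+1+3+1+1+1+2+1+1 = 17, so the proportions are 0.11765, 0.05882, 0.11765, 0.05882, 0.05882, 0.17647, 0.05882, 0.05882, 0.05882, 0.11765, 0.05882, 0.05882 (working shown to 5 dp, full precision carried).
D = 0.11765² + 0.05882² + 0.11765² + 0.05882² + 0.05882² + 0.17647² + 0.05882² + 0.05882² + 0.05882² + 0.11765² + 0.05882² + 0.05882² = 0.01384 + 0.00346 + 0.01384 + 0.00346 + 0.00346 + 0.03114 + 0.00346 + 0.00346 + 0.00346 + 0.01384 + 0.00346 + 0.00346 = 0.10035.
To 3 decimal places, D = 0.100.

0.100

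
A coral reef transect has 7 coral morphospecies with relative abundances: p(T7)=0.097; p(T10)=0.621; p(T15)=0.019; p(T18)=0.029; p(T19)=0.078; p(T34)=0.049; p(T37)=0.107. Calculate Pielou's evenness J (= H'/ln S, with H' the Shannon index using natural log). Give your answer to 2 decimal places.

H' = −Σ pᵢ ln pᵢ = −((-0.2263) + (-0.2959) + (-0.0753) + (-0.1027) + (-0.1990) + (-0.1478) + (-0.2391)) = 1.2860 (working shown to 4 dp, full precision carried).
With S = 7 species, ln S = 1.9459, so J = 1.2860/1.9459 = 0.6609, i.e. 0.66 to 2 decimal places.

0.66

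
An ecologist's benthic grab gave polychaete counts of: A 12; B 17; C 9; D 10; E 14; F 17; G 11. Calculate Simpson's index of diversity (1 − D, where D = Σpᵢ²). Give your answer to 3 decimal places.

0.849

Total N = 12+17+9+10+14+17+11 = 90, so the proportions are 0.13333, 0.18889, 0.1, 0.11111, 0.15556, 0.18889, 0.12222 (working shown to 5 dp, full precision carried).
D = 0.13333² + 0.18889² + 0.1² + 0.11111² + 0.15556² + 0.18889² + 0.12222² = 0.01778 + 0.03568 + 0.01000 + 0.01235 + 0.02420 + 0.03568 + 0.01494 = 0.15062.
So 1 − D = 0.84938, i.e. 0.849 to 3 decimal places.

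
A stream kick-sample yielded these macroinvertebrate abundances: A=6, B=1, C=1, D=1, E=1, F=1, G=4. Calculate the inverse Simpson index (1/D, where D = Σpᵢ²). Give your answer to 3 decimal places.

Total N = 6+1+1+1+1+1+4 = 15, so the proportions are 0.4, 0.0666667, 0.0666667, 0.0666667, 0.0666667, 0.0666667, 0.2666667 (working shown to 7 dp, full precision carried).
D = 0.4² + 0.0666667² + 0.0666667² + 0.0666667² + 0.0666667² + 0.0666667² + 0.2666667² = 0.1600000 + 0.0044444 + 0.0044444 + 0.0044444 + 0.0044444 + 0.0044444 + 0.0711111 = 0.2533333.
So 1/D = 3.94737, i.e. 3.947 to 3 decimal places.

3.947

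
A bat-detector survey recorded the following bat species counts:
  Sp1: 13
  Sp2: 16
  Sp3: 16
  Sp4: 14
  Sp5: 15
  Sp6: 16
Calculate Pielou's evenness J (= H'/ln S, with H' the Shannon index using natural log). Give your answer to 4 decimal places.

0.9983

Total N = 13+16+16+14+15+16 = 90, so the proportions are 0.144444, 0.177778, 0.177778, 0.155556, 0.166667, 0.177778 (working shown to 6 dp, full precision carried).
H' = −Σ pᵢ ln pᵢ = −((-0.279480) + (-0.307062) + (-0.307062) + (-0.289450) + (-0.298627) + (-0.307062)) = 1.788741.
With S = 6 species, ln S = 1.791759, so J = 1.788741/1.791759 = 0.998316, i.e. 0.9983 to 4 decimal places.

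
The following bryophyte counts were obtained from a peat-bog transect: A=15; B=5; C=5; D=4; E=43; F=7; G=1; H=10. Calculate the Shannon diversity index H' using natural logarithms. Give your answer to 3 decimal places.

Total N = 15+5+5+4+43+7+1+10 = 90, so the proportions are 0.16667, 0.05556, 0.05556, 0.04444, 0.47778, 0.07778, 0.01111, 0.11111 (working shown to 5 dp, full precision carried).
Each pᵢ ln pᵢ term: 0.16667×(-1.79176)=-0.29863, 0.05556×(-2.89037)=-0.16058, 0.05556×(-2.89037)=-0.16058, 0.04444×(-3.11352)=-0.13838, 0.47778×(-0.73861)=-0.35289, 0.07778×(-2.55390)=-0.19864, 0.01111×(-4.49981)=-0.05000, 0.11111×(-2.19722)=-0.24414.
Sum = -1.60382, so H' = 1.604.

1.604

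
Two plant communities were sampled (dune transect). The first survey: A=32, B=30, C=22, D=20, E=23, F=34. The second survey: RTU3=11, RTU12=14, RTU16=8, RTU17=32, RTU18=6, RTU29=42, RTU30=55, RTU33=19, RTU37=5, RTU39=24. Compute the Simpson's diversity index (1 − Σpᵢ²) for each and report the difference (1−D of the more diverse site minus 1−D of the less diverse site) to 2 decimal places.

0.02

The first survey: N=161, proportions 0.1988, 0.1863, 0.1366, 0.1242, 0.1429, 0.2112, giving 1−D = 0.8267 (working shown to 4 dp, full precision carried).
The second survey: N=216, proportions 0.0509, 0.0648, 0.037, 0.1481, 0.0278, 0.1944, 0.2546, 0.088, 0.0231, 0.1111, giving 1−D = 0.8459.
Difference = |0.8267 − 0.8459| = 0.0192, i.e. 0.02 to 2 decimal places.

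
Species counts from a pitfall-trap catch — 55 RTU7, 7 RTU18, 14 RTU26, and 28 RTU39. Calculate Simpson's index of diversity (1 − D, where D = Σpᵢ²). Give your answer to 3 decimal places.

Total N = 55+7+14+28 = 104, so the proportions are 0.52885, 0.06731, 0.13462, 0.26923 (working shown to 5 dp, full precision carried).
D = 0.52885² + 0.06731² + 0.13462² + 0.26923² = 0.27968 + 0.00453 + 0.01812 + 0.07249 = 0.37482.
So 1 − D = 0.62518, i.e. 0.625 to 3 decimal places.

0.625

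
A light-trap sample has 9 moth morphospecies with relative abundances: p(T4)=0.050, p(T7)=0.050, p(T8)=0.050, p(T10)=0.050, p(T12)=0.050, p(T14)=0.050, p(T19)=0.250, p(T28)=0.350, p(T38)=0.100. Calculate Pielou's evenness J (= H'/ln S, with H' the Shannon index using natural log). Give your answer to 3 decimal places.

H' = −Σ pᵢ ln pᵢ = −((-0.14979) + (-0.14979) + (-0.14979) + (-0.14979) + (-0.14979) + (-0.14979) + (-0.34657) + (-0.36744) + (-0.23026)) = 1.84299 (working shown to 5 dp, full precision carried).
With S = 9 species, ln S = 2.19722, so J = 1.84299/2.19722 = 0.83878, i.e. 0.839 to 3 decimal places.

0.839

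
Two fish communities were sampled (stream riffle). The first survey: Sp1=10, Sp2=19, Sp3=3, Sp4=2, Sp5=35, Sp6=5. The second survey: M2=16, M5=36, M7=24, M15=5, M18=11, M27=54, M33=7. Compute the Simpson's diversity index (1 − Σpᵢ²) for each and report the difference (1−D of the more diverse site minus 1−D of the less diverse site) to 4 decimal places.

The first survey: N=74, proportions 0.1351351, 0.2567568, 0.0405405, 0.027027, 0.472973, 0.0675676, giving 1−D = 0.6851717 (working shown to 7 dp, full precision carried).
The second survey: N=153, proportions 0.1045752, 0.2352941, 0.1568627, 0.0326797, 0.0718954, 0.3529412, 0.0457516, giving 1−D = 0.7761972.
Difference = |0.6851717 − 0.7761972| = 0.0910255, i.e. 0.0910 to 4 decimal places.

0.0910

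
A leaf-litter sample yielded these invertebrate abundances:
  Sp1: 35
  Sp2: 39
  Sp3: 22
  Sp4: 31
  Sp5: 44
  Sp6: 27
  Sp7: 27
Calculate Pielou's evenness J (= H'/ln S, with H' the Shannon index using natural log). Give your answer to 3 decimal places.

Total N = 35+39+22+31+44+27+27 = 225, so the proportions are 0.15556, 0.17333, 0.09778, 0.13778, 0.19556, 0.12, 0.12 (working shown to 5 dp, full precision carried).
H' = −Σ pᵢ ln pᵢ = −((-0.28945) + (-0.30377) + (-0.22734) + (-0.27309) + (-0.31913) + (-0.25443) + (-0.25443)) = 1.92165.
With S = 7 species, ln S = 1.94591, so J = 1.92165/1.94591 = 0.98753, i.e. 0.988 to 3 decimal places.

0.988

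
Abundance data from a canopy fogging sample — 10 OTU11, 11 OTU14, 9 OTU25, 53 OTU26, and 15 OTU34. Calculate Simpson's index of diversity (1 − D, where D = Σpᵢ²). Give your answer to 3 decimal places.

Total N = 10+11+9+53+15 = 98, so the proportions are 0.10204, 0.11224, 0.09184, 0.54082, 0.15306 (working shown to 5 dp, full precision carried).
D = 0.10204² + 0.11224² + 0.09184² + 0.54082² + 0.15306² = 0.01041 + 0.01260 + 0.00843 + 0.29248 + 0.02343 = 0.34736.
So 1 − D = 0.65264, i.e. 0.653 to 3 decimal places.

0.653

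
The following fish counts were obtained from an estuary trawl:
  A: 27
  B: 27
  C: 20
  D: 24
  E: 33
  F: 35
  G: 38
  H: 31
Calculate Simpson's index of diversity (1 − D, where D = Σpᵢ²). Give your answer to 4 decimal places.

Total N = 27+27+20+24+33+35+38+31 = 235, so the proportions are 0.114894, 0.114894, 0.085106, 0.102128, 0.140426, 0.148936, 0.161702, 0.131915 (working shown to 6 dp, full precision carried).
D = 0.114894² + 0.114894² + 0.085106² + 0.102128² + 0.140426² + 0.148936² + 0.161702² + 0.131915² = 0.013201 + 0.013201 + 0.007243 + 0.010430 + 0.019719 + 0.022182 + 0.026148 + 0.017402 = 0.129525.
So 1 − D = 0.870475, i.e. 0.8705 to 4 decimal places.

0.8705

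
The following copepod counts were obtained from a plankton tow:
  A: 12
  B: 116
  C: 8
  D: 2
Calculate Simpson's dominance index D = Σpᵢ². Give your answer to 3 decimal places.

Total N = 12+116+8+2 = 138, so the proportions are 0.08696, 0.84058, 0.05797, 0.01449 (working shown to 5 dp, full precision carried).
D = 0.08696² + 0.84058² + 0.05797² + 0.01449² = 0.00756 + 0.70657 + 0.00336 + 0.00021 = 0.71771.
To 3 decimal places, D = 0.718.

0.718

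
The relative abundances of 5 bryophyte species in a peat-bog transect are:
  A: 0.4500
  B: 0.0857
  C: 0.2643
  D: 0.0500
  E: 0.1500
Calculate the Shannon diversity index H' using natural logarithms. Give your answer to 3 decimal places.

1.356

Each pᵢ ln pᵢ term (working shown to 5 dp, full precision carried): 0.45×(-0.79851)=-0.35933, 0.0857×(-2.45690)=-0.21056, 0.2643×(-1.33067)=-0.35170, 0.05×(-2.99573)=-0.14979, 0.15×(-1.89712)=-0.28457.
Sum = -1.35594, so H' = 1.356.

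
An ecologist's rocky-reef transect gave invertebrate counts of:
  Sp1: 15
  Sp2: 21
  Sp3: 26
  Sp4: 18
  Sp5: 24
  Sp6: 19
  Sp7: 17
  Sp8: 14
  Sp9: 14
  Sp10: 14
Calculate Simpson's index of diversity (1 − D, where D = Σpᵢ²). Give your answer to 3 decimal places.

0.895

Total N = 15+21+26+18+24+19+17+14+14+14 = 182, so the proportions are 0.08242, 0.11538, 0.14286, 0.0989, 0.13187, 0.1044, 0.09341, 0.07692, 0.07692, 0.07692 (working shown to 5 dp, full precision carried).
D = 0.08242² + 0.11538² + 0.14286² + 0.0989² + 0.13187² + 0.1044² + 0.09341² + 0.07692² + 0.07692² + 0.07692² = 0.00679 + 0.01331 + 0.02041 + 0.00978 + 0.01739 + 0.01090 + 0.00872 + 0.00592 + 0.00592 + 0.00592 = 0.10506.
So 1 − D = 0.89494, i.e. 0.895 to 3 decimal places.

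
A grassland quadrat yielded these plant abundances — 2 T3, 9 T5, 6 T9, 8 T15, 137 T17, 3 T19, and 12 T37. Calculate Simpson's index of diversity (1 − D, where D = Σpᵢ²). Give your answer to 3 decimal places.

0.390

Total N = 2+9+6+8+137+3+12 = 177, so the proportions are 0.0113, 0.05085, 0.0339, 0.0452, 0.77401, 0.01695, 0.0678 (working shown to 5 dp, full precision carried).
D = 0.0113² + 0.05085² + 0.0339² + 0.0452² + 0.77401² + 0.01695² + 0.0678² = 0.00013 + 0.00259 + 0.00115 + 0.00204 + 0.59909 + 0.00029 + 0.00460 = 0.60988.
So 1 − D = 0.39012, i.e. 0.390 to 3 decimal places.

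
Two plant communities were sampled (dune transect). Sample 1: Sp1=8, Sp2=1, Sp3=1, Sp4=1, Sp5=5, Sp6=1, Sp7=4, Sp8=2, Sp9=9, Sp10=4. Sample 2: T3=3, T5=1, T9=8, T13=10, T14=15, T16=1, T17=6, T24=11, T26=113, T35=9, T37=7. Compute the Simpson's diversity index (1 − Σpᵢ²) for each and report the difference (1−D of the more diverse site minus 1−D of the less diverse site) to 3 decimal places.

0.235

Sample 1: N=36, proportions 0.22222, 0.02778, 0.02778, 0.02778, 0.13889, 0.02778, 0.11111, 0.05556, 0.25, 0.11111, giving 1−D = 0.83796 (working shown to 5 dp, full precision carried).
Sample 2: N=184, proportions 0.0163, 0.00543, 0.04348, 0.05435, 0.08152, 0.00543, 0.03261, 0.05978, 0.61413, 0.04891, 0.03804, giving 1−D = 0.60255.
Difference = |0.83796 − 0.60255| = 0.23541, i.e. 0.235 to 3 decimal places.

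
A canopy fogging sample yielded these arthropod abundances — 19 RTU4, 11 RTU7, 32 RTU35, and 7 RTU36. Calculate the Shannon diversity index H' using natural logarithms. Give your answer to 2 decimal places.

1.24

Total N = 19+11+32+7 = 69, so the proportions are 0.2754, 0.1594, 0.4638, 0.1014 (working shown to 4 dp, full precision carried).
Each pᵢ ln pᵢ term: 0.2754×(-1.2897)=-0.3551, 0.1594×(-1.8362)=-0.2927, 0.4638×(-0.7684)=-0.3563, 0.1014×(-2.2882)=-0.2321.
Sum = -1.2363, so H' = 1.24.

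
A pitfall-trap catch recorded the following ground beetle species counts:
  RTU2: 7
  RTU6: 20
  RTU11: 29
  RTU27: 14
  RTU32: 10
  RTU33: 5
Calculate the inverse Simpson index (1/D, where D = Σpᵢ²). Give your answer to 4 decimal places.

Total N = 7+20+29+14+10+5 = 85, so the proportions are 0.08235294, 0.23529412, 0.34117647, 0.16470588, 0.11764706, 0.05882353 (working shown to 8 dp, full precision carried).
D = 0.08235294² + 0.23529412² + 0.34117647² + 0.16470588² + 0.11764706² + 0.05882353² = 0.00678201 + 0.05536332 + 0.11640138 + 0.02712803 + 0.01384083 + 0.00346021 = 0.22297578.
So 1/D = 4.484792, i.e. 4.4848 to 4 decimal places.

4.4848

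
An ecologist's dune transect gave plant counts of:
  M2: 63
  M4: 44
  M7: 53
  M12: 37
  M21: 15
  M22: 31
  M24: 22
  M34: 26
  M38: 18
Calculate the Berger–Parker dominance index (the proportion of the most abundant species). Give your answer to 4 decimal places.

Total N = 63+44+53+37+15+31+22+26+18 = 309, so the proportions are 0.203883, 0.142395, 0.171521, 0.119741, 0.048544, 0.100324, 0.071197, 0.084142, 0.058252 (working shown to 6 dp, full precision carried).
The largest proportion is 0.203883, i.e. d = 0.2039 to 4 decimal places.

0.2039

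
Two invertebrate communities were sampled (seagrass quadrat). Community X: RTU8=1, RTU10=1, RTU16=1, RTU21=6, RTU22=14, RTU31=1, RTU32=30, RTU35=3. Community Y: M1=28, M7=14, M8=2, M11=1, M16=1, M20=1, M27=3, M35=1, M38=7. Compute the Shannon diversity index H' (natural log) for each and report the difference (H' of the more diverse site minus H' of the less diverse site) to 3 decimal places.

0.141

Community X: N=57, proportions 0.01754, 0.01754, 0.01754, 0.10526, 0.24561, 0.01754, 0.52632, 0.05263, giving H' = 1.35833 (working shown to 5 dp, full precision carried).
Community Y: N=58, proportions 0.48276, 0.24138, 0.03448, 0.01724, 0.01724, 0.01724, 0.05172, 0.01724, 0.12069, giving H' = 1.49920.
Difference = |1.35833 − 1.49920| = 0.14087, i.e. 0.141 to 3 decimal places.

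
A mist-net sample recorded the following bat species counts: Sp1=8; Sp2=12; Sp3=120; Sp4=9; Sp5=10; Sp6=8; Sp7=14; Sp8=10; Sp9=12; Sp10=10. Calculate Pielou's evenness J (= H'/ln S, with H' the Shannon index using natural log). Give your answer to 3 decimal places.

Total N = 8+12+120+9+10+8+14+10+12+10 = 213, so the proportions are 0.03756, 0.05634, 0.56338, 0.04225, 0.04695, 0.03756, 0.06573, 0.04695, 0.05634, 0.04695 (working shown to 5 dp, full precision carried).
H' = −Σ pᵢ ln pᵢ = −((-0.12326) + (-0.16205) + (-0.32327) + (-0.13369) + (-0.14360) + (-0.12326) + (-0.17893) + (-0.14360) + (-0.16205) + (-0.14360)) = 1.63731.
With S = 10 species, ln S = 2.30259, so J = 1.63731/2.30259 = 0.71108, i.e. 0.711 to 3 decimal places.

0.711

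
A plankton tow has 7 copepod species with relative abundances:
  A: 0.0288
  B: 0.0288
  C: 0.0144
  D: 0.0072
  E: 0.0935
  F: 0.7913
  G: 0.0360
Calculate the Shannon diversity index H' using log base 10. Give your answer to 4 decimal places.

Each pᵢ log₁₀ pᵢ term (working shown to 6 dp, full precision carried): 0.0288×(-1.540608)=-0.044369, 0.0288×(-1.540608)=-0.044369, 0.0144×(-1.841638)=-0.026520, 0.0072×(-2.142668)=-0.015427, 0.0935×(-1.029188)=-0.096229, 0.7913×(-0.101659)=-0.080443, 0.036×(-1.443697)=-0.051973.
Sum = -0.359331, so H' = 0.3593.

0.3593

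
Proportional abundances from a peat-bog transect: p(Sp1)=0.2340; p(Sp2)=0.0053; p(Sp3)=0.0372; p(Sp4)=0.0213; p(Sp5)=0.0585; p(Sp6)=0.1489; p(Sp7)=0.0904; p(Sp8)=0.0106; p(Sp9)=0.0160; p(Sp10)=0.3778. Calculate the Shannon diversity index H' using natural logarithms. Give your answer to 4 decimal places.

Each pᵢ ln pᵢ term (working shown to 6 dp, full precision carried): 0.234×(-1.452434)=-0.339870, 0.0053×(-5.240048)=-0.027772, 0.0372×(-3.291447)=-0.122442, 0.0213×(-3.849048)=-0.081985, 0.0585×(-2.838729)=-0.166066, 0.1489×(-1.904480)=-0.283577, 0.0904×(-2.403511)=-0.217277, 0.0106×(-4.546901)=-0.048197, 0.016×(-4.135167)=-0.066163, 0.3778×(-0.973390)=-0.367747.
Sum = -1.721095, so H' = 1.7211.

1.7211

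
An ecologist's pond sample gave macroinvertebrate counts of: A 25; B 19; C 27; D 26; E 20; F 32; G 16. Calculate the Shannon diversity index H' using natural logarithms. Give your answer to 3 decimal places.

1.922

Total N = 25+19+27+26+20+32+16 = 165, so the proportions are 0.15152, 0.11515, 0.16364, 0.15758, 0.12121, 0.19394, 0.09697 (working shown to 5 dp, full precision carried).
Each pᵢ ln pᵢ term: 0.15152×(-1.88707)=-0.28592, 0.11515×(-2.16151)=-0.24890, 0.16364×(-1.81011)=-0.29620, 0.15758×(-1.84785)=-0.29118, 0.12121×(-2.11021)=-0.25578, 0.19394×(-1.64021)=-0.31810, 0.09697×(-2.33336)=-0.22626.
Sum = -1.92235, so H' = 1.922.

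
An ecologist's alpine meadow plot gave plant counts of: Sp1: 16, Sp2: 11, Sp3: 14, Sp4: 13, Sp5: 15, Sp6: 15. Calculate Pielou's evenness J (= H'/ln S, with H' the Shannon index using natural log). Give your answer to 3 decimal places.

Total N = 16+11+14+13+15+15 = 84, so the proportions are 0.19048, 0.13095, 0.16667, 0.15476, 0.17857, 0.17857 (working shown to 5 dp, full precision carried).
H' = −Σ pᵢ ln pᵢ = −((-0.31585) + (-0.26622) + (-0.29863) + (-0.28877) + (-0.30764) + (-0.30764)) = 1.78473.
With S = 6 species, ln S = 1.79176, so J = 1.78473/1.79176 = 0.99608, i.e. 0.996 to 3 decimal places.

0.996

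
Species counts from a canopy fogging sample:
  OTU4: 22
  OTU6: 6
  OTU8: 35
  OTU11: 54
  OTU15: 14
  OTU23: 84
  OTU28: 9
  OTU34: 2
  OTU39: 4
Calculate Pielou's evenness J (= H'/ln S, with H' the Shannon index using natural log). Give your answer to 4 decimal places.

Total N = 22+6+35+54+14+84+9+2+4 = 230, so the proportions are 0.095652, 0.026087, 0.152174, 0.234783, 0.06087, 0.365217, 0.03913, 0.008696, 0.017391 (working shown to 6 dp, full precision carried).
H' = −Σ pᵢ ln pᵢ = −((-0.224499) + (-0.095121) + (-0.286503) + (-0.340222) + (-0.170375) + (-0.367870) + (-0.126816) + (-0.041260) + (-0.070466)) = 1.723133.
With S = 9 species, ln S = 2.197225, so J = 1.723133/2.197225 = 0.784231, i.e. 0.7842 to 4 decimal places.

0.7842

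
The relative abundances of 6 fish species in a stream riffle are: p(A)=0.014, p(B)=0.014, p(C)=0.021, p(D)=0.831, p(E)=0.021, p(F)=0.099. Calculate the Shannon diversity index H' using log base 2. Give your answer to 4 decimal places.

0.9588

Each pᵢ log₂ pᵢ term (working shown to 6 dp, full precision carried): 0.014×(-6.158429)=-0.086218, 0.014×(-6.158429)=-0.086218, 0.021×(-5.573467)=-0.117043, 0.831×(-0.267080)=-0.221943, 0.021×(-5.573467)=-0.117043, 0.099×(-3.336428)=-0.330306.
Sum = -0.958771, so H' = 0.9588.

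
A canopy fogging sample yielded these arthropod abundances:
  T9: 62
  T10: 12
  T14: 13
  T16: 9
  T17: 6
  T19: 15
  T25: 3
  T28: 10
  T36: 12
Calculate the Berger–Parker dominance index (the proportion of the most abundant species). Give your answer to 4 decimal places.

Total N = 62+12+13+9+6+15+3+10+12 = 142, so the proportions are 0.43662, 0.084507, 0.091549, 0.06338, 0.042254, 0.105634, 0.021127, 0.070423, 0.084507 (working shown to 6 dp, full precision carried).
The largest proportion is 0.43662, i.e. d = 0.4366 to 4 decimal places.

0.4366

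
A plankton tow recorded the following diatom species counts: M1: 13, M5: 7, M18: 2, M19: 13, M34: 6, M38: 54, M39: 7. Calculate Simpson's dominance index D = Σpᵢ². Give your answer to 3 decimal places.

Total N = 13+7+2+13+6+54+7 = 102, so the proportions are 0.12745, 0.06863, 0.01961, 0.12745, 0.05882, 0.52941, 0.06863 (working shown to 5 dp, full precision carried).
D = 0.12745² + 0.06863² + 0.01961² + 0.12745² + 0.05882² + 0.52941² + 0.06863² = 0.01624 + 0.00471 + 0.00038 + 0.01624 + 0.00346 + 0.28028 + 0.00471 = 0.32603.
To 3 decimal places, D = 0.326.

0.326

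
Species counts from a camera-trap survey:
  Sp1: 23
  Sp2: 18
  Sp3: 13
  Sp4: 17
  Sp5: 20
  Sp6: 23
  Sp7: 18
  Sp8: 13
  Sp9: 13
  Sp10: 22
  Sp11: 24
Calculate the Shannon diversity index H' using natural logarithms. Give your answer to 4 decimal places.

Total N = 23+18+13+17+20+23+18+13+13+22+24 = 204, so the proportions are 0.112745, 0.088235, 0.063725, 0.083333, 0.098039, 0.112745, 0.088235, 0.063725, 0.063725, 0.107843, 0.117647 (working shown to 6 dp, full precision carried).
Each pᵢ ln pᵢ term: 0.112745×(-2.182626)=-0.246080, 0.088235×(-2.427748)=-0.214213, 0.063725×(-2.753171)=-0.175447, 0.083333×(-2.484907)=-0.207076, 0.098039×(-2.322388)=-0.227685, 0.112745×(-2.182626)=-0.246080, 0.088235×(-2.427748)=-0.214213, 0.063725×(-2.753171)=-0.175447, 0.063725×(-2.753171)=-0.175447, 0.107843×(-2.227078)=-0.240175, 0.117647×(-2.140066)=-0.251772.
Sum = -2.373636, so H' = 2.3736.

2.3736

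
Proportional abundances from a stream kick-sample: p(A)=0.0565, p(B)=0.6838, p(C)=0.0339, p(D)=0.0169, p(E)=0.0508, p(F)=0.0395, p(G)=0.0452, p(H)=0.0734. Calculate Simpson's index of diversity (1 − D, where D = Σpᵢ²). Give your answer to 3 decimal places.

0.516

D = 0.0565² + 0.6838² + 0.0339² + 0.0169² + 0.0508² + 0.0395² + 0.0452² + 0.0734² = 0.00319 + 0.46758 + 0.00115 + 0.00029 + 0.00258 + 0.00156 + 0.00204 + 0.00539 = 0.48378 (working shown to 5 dp, full precision carried).
So 1 − D = 0.51622, i.e. 0.516 to 3 decimal places.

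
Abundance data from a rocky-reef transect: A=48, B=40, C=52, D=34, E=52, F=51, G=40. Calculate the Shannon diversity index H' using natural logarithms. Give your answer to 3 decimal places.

1.935

Total N = 48+40+52+34+52+51+40 = 317, so the proportions are 0.15142, 0.12618, 0.16404, 0.10726, 0.16404, 0.16088, 0.12618 (working shown to 5 dp, full precision carried).
Each pᵢ ln pᵢ term: 0.15142×(-1.88770)=-0.28583, 0.12618×(-2.07002)=-0.26120, 0.16404×(-1.80766)=-0.29652, 0.10726×(-2.23254)=-0.23945, 0.16404×(-1.80766)=-0.29652, 0.16088×(-1.82708)=-0.29395, 0.12618×(-2.07002)=-0.26120.
Sum = -1.93469, so H' = 1.935.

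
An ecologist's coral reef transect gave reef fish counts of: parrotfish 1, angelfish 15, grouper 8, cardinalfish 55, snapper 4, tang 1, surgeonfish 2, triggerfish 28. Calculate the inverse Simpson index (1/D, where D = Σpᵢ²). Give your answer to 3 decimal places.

3.154

Total N = 1+15+8+55+4+1+2+28 = 114, so the proportions are 0.008772, 0.131579, 0.070175, 0.482456, 0.035088, 0.008772, 0.017544, 0.245614 (working shown to 6 dp, full precision carried).
D = 0.008772² + 0.131579² + 0.070175² + 0.482456² + 0.035088² + 0.008772² + 0.017544² + 0.245614² = 0.000077 + 0.017313 + 0.004925 + 0.232764 + 0.001231 + 0.000077 + 0.000308 + 0.060326 = 0.317021.
So 1/D = 3.15437, i.e. 3.154 to 3 decimal places.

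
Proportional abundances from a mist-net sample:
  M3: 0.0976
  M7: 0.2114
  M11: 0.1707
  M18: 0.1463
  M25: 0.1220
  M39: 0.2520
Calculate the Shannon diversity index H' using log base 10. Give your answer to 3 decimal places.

0.757

Each pᵢ log₁₀ pᵢ term (working shown to 5 dp, full precision carried): 0.0976×(-1.01055)=-0.09863, 0.2114×(-0.67490)=-0.14267, 0.1707×(-0.76777)=-0.13106, 0.1463×(-0.83476)=-0.12212, 0.122×(-0.91364)=-0.11146, 0.252×(-0.59860)=-0.15085.
Sum = -0.75680, so H' = 0.757.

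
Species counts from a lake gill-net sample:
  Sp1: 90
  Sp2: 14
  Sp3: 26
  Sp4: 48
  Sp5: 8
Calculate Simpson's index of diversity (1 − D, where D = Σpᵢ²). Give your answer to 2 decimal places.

0.67

Total N = 90+14+26+48+8 = 186, so the proportions are 0.4839, 0.0753, 0.1398, 0.2581, 0.043 (working shown to 4 dp, full precision carried).
D = 0.4839² + 0.0753² + 0.1398² + 0.2581² + 0.043² = 0.2341 + 0.0057 + 0.0195 + 0.0666 + 0.0018 = 0.3278.
So 1 − D = 0.6722, i.e. 0.67 to 2 decimal places.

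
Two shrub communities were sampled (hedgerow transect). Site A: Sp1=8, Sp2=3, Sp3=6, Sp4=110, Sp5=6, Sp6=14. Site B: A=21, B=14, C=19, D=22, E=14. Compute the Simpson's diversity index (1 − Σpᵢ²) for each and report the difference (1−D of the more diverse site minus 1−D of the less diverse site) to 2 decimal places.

Site A: N=147, proportions 0.05442, 0.02041, 0.04082, 0.7483, 0.04082, 0.09524, giving 1−D = 0.42427 (working shown to 5 dp, full precision carried).
Site B: N=90, proportions 0.23333, 0.15556, 0.21111, 0.24444, 0.15556, giving 1−D = 0.79284.
Difference = |0.42427 − 0.79284| = 0.36857, i.e. 0.37 to 2 decimal places.

0.37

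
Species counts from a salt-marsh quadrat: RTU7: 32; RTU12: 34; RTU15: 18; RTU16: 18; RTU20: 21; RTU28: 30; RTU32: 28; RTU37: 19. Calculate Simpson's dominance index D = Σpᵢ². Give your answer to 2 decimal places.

0.13

Total N = 32+34+18+18+21+30+28+19 = 200, so the proportions are 0.16, 0.17, 0.09, 0.09, 0.105, 0.15, 0.14, 0.095 (working shown to 4 dp, full precision carried).
D = 0.16² + 0.17² + 0.09² + 0.09² + 0.105² + 0.15² + 0.14² + 0.095² = 0.0256 + 0.0289 + 0.0081 + 0.0081 + 0.0110 + 0.0225 + 0.0196 + 0.0090 = 0.1328.
To 2 decimal places, D = 0.13.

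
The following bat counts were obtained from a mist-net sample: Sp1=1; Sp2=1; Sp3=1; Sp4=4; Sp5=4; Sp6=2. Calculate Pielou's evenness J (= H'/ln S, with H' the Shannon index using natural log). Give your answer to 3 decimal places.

Total N = 1+1+1+4+4+2 = 13, so the proportions are 0.07692, 0.07692, 0.07692, 0.30769, 0.30769, 0.15385 (working shown to 5 dp, full precision carried).
H' = −Σ pᵢ ln pᵢ = −((-0.19730) + (-0.19730) + (-0.19730) + (-0.36266) + (-0.36266) + (-0.28797)) = 1.60521.
With S = 6 species, ln S = 1.79176, so J = 1.60521/1.79176 = 0.89588, i.e. 0.896 to 3 decimal places.

0.896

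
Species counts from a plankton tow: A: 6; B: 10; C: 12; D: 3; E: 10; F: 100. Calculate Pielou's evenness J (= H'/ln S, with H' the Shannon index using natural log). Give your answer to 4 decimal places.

0.5832

Total N = 6+10+12+3+10+100 = 141, so the proportions are 0.042553, 0.070922, 0.085106, 0.021277, 0.070922, 0.70922 (working shown to 6 dp, full precision carried).
H' = −Σ pᵢ ln pᵢ = −((-0.134340) + (-0.187672) + (-0.209690) + (-0.081918) + (-0.187672) + (-0.243681)) = 1.044973.
With S = 6 species, ln S = 1.791759, so J = 1.044973/1.791759 = 0.583210, i.e. 0.5832 to 4 decimal places.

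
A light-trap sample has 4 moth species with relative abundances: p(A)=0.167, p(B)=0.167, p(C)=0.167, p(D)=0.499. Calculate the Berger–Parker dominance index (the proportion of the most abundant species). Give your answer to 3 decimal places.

The largest proportion is 0.499, i.e. d = 0.499 to 3 decimal places.

0.499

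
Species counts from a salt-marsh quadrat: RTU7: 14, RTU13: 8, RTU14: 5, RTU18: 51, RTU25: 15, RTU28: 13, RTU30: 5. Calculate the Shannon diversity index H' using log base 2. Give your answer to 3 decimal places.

Total N = 14+8+5+51+15+13+5 = 111, so the proportions are 0.12613, 0.07207, 0.04505, 0.45946, 0.13514, 0.11712, 0.04505 (working shown to 5 dp, full precision carried).
Each pᵢ log₂ pᵢ term: 0.12613×(-2.98706)=-0.37675, 0.07207×(-3.79442)=-0.27347, 0.04505×(-4.47249)=-0.20146, 0.45946×(-1.12199)=-0.51551, 0.13514×(-2.88753)=-0.39021, 0.11712×(-3.09398)=-0.36236, 0.04505×(-4.47249)=-0.20146.
Sum = -2.32122, so H' = 2.321.

2.321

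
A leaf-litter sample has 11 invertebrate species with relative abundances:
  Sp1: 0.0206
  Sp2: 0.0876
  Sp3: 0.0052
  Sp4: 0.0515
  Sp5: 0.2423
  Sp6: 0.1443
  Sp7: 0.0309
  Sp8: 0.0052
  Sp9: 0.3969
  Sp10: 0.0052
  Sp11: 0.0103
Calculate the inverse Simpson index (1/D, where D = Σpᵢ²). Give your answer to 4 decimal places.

D = 0.0206² + 0.0876² + 0.0052² + 0.0515² + 0.2423² + 0.1443² + 0.0309² + 0.0052² + 0.3969² + 0.0052² + 0.0103² = 0.00042436 + 0.00767376 + 0.00002704 + 0.00265225 + 0.05870929 + 0.02082249 + 0.00095481 + 0.00002704 + 0.15752961 + 0.00002704 + 0.00010609 = 0.24895378 (working shown to 8 dp, full precision carried).
So 1/D = 4.016810, i.e. 4.0168 to 4 decimal places.

4.0168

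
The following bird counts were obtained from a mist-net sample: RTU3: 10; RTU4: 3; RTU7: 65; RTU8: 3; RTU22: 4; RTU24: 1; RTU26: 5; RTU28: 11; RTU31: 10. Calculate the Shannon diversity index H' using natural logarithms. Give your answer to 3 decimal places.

Total N = 10+3+65+3+4+1+5+11+10 = 112, so the proportions are 0.08929, 0.02679, 0.58036, 0.02679, 0.03571, 0.00893, 0.04464, 0.09821, 0.08929 (working shown to 5 dp, full precision carried).
Each pᵢ ln pᵢ term: 0.08929×(-2.41591)=-0.21571, 0.02679×(-3.61989)=-0.09696, 0.58036×(-0.54411)=-0.31578, 0.02679×(-3.61989)=-0.09696, 0.03571×(-3.33220)=-0.11901, 0.00893×(-4.71850)=-0.04213, 0.04464×(-3.10906)=-0.13880, 0.09821×(-2.32060)=-0.22792, 0.08929×(-2.41591)=-0.21571.
Sum = -1.46897, so H' = 1.469.

1.469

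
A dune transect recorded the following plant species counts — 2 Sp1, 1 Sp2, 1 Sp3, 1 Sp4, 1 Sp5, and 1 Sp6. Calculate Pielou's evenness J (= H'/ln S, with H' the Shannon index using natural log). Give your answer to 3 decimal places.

Total N = 2+1+1+1+1+1 = 7, so the proportions are 0.28571, 0.14286, 0.14286, 0.14286, 0.14286, 0.14286 (working shown to 5 dp, full precision carried).
H' = −Σ pᵢ ln pᵢ = −((-0.35793) + (-0.27799) + (-0.27799) + (-0.27799) + (-0.27799) + (-0.27799)) = 1.74787.
With S = 6 species, ln S = 1.79176, so J = 1.74787/1.79176 = 0.97550, i.e. 0.976 to 3 decimal places.

0.976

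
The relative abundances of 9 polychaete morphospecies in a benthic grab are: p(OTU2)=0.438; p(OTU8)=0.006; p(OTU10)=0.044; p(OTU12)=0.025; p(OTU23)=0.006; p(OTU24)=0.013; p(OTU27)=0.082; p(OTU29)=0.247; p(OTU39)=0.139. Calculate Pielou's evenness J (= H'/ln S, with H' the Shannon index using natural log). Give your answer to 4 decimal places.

0.6981

H' = −Σ pᵢ ln pᵢ = −((-0.361585) + (-0.030696) + (-0.137437) + (-0.092222) + (-0.030696) + (-0.056456) + (-0.205085) + (-0.345397) + (-0.274286)) = 1.533860 (working shown to 6 dp, full precision carried).
With S = 9 species, ln S = 2.197225, so J = 1.533860/2.197225 = 0.698090, i.e. 0.6981 to 4 decimal places.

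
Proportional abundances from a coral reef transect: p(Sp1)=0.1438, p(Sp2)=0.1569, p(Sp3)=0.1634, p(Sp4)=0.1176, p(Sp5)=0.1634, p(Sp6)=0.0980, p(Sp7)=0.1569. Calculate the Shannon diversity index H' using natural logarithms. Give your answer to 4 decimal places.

Each pᵢ ln pᵢ term (working shown to 6 dp, full precision carried): 0.1438×(-1.939332)=-0.278876, 0.1569×(-1.852147)=-0.290602, 0.1634×(-1.811554)=-0.296008, 0.1176×(-2.140466)=-0.251719, 0.1634×(-1.811554)=-0.296008, 0.098×(-2.322788)=-0.227633, 0.1569×(-1.852147)=-0.290602.
Sum = -1.931447, so H' = 1.9314.

1.9314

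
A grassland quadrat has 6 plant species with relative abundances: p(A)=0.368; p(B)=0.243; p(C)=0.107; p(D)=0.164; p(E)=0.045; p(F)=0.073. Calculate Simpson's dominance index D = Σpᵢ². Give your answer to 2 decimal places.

0.24

D = 0.368² + 0.243² + 0.107² + 0.164² + 0.045² + 0.073² = 0.1354 + 0.0590 + 0.0114 + 0.0269 + 0.0020 + 0.0053 = 0.2402 (working shown to 4 dp, full precision carried).
To 2 decimal places, D = 0.24.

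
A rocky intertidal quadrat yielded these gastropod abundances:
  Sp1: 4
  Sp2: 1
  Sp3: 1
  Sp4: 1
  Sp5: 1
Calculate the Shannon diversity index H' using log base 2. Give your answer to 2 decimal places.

2.00

Total N = 4+1+1+1+1 = 8, so the proportions are 0.5, 0.125, 0.125, 0.125, 0.125 (working shown to 4 dp, full precision carried).
Each pᵢ log₂ pᵢ term: 0.5×(-1.0000)=-0.5000, 0.125×(-3.0000)=-0.3750, 0.125×(-3.0000)=-0.3750, 0.125×(-3.0000)=-0.3750, 0.125×(-3.0000)=-0.3750.
Sum = -2.0000, so H' = 2.00.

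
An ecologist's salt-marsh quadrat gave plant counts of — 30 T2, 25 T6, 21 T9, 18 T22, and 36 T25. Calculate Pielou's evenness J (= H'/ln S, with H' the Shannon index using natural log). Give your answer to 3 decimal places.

0.981

Total N = 30+25+21+18+36 = 130, so the proportions are 0.23077, 0.19231, 0.16154, 0.13846, 0.27692 (working shown to 5 dp, full precision carried).
H' = −Σ pᵢ ln pᵢ = −((-0.33839) + (-0.31705) + (-0.29449) + (-0.27376) + (-0.35557)) = 1.57926.
With S = 5 species, ln S = 1.60944, so J = 1.57926/1.60944 = 0.98125, i.e. 0.981 to 3 decimal places.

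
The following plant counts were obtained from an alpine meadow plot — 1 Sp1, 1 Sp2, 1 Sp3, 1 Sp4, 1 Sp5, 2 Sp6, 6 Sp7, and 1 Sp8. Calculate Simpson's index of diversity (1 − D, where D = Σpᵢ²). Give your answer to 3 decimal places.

Total N = 1+1+1+1+1+2+6+1 = 14, so the proportions are 0.07143, 0.07143, 0.07143, 0.07143, 0.07143, 0.14286, 0.42857, 0.07143 (working shown to 5 dp, full precision carried).
D = 0.07143² + 0.07143² + 0.07143² + 0.07143² + 0.07143² + 0.14286² + 0.42857² + 0.07143² = 0.00510 + 0.00510 + 0.00510 + 0.00510 + 0.00510 + 0.02041 + 0.18367 + 0.00510 = 0.23469.
So 1 − D = 0.76531, i.e. 0.765 to 3 decimal places.

0.765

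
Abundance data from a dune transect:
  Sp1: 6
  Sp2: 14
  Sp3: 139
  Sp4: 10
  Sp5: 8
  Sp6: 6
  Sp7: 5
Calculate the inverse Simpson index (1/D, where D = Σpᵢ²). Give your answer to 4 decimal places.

1.7870

Total N = 6+14+139+10+8+6+5 = 188, so the proportions are 0.0319149, 0.0744681, 0.7393617, 0.0531915, 0.0425532, 0.0319149, 0.0265957 (working shown to 7 dp, full precision carried).
D = 0.0319149² + 0.0744681² + 0.7393617² + 0.0531915² + 0.0425532² + 0.0319149² + 0.0265957² = 0.0010186 + 0.0055455 + 0.5466557 + 0.0028293 + 0.0018108 + 0.0010186 + 0.0007073 = 0.5595858.
So 1/D = 1.787036, i.e. 1.7870 to 4 decimal places.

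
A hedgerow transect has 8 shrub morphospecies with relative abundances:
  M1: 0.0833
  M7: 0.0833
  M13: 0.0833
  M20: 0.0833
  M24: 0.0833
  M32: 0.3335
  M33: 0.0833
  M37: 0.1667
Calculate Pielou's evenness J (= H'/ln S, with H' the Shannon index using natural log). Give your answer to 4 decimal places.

0.9171

H' = −Σ pᵢ ln pᵢ = −((-0.207026) + (-0.207026) + (-0.207026) + (-0.207026) + (-0.207026) + (-0.366220) + (-0.207026) + (-0.298653)) = 1.907030 (working shown to 6 dp, full precision carried).
With S = 8 species, ln S = 2.079442, so J = 1.907030/2.079442 = 0.917087, i.e. 0.9171 to 4 decimal places.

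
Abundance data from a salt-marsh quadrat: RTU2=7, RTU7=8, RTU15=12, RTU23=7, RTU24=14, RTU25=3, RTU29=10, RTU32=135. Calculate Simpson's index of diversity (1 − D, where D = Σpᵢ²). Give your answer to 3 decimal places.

0.510

Total N = 7+8+12+7+14+3+10+135 = 196, so the proportions are 0.03571, 0.04082, 0.06122, 0.03571, 0.07143, 0.01531, 0.05102, 0.68878 (working shown to 5 dp, full precision carried).
D = 0.03571² + 0.04082² + 0.06122² + 0.03571² + 0.07143² + 0.01531² + 0.05102² + 0.68878² = 0.00128 + 0.00167 + 0.00375 + 0.00128 + 0.00510 + 0.00023 + 0.00260 + 0.47441 = 0.49032.
So 1 − D = 0.50968, i.e. 0.510 to 3 decimal places.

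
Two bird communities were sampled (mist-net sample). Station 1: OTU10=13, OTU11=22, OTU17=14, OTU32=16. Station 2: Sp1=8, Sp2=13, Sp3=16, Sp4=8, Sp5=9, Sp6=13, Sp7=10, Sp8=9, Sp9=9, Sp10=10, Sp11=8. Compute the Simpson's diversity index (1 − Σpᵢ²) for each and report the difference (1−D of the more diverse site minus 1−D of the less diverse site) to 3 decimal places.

Station 1: N=65, proportions 0.2, 0.33846, 0.21538, 0.24615, giving 1−D = 0.73846 (working shown to 5 dp, full precision carried).
Station 2: N=113, proportions 0.0708, 0.11504, 0.14159, 0.0708, 0.07965, 0.11504, 0.0885, 0.07965, 0.07965, 0.0885, 0.0708, giving 1−D = 0.90375.
Difference = |0.73846 − 0.90375| = 0.16529, i.e. 0.165 to 3 decimal places.

0.165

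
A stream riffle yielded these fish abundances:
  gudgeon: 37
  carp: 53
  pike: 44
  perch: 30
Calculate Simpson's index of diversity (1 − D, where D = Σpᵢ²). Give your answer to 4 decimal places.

0.7392

Total N = 37+53+44+30 = 164, so the proportions are 0.22561, 0.323171, 0.268293, 0.182927 (working shown to 6 dp, full precision carried).
D = 0.22561² + 0.323171² + 0.268293² + 0.182927² = 0.050900 + 0.104439 + 0.071981 + 0.033462 = 0.260782.
So 1 − D = 0.739218, i.e. 0.7392 to 4 decimal places.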